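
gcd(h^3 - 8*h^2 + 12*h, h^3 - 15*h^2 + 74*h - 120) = h - 6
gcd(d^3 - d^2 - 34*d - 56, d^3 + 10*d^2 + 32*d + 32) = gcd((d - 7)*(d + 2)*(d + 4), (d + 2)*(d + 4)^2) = d^2 + 6*d + 8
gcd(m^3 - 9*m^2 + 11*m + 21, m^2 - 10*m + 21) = m^2 - 10*m + 21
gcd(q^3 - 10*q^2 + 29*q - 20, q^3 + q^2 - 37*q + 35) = q^2 - 6*q + 5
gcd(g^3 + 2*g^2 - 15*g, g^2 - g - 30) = g + 5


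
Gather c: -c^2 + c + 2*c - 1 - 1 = -c^2 + 3*c - 2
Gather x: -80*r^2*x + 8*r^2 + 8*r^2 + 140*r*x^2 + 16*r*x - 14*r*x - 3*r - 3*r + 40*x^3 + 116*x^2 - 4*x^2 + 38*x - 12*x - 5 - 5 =16*r^2 - 6*r + 40*x^3 + x^2*(140*r + 112) + x*(-80*r^2 + 2*r + 26) - 10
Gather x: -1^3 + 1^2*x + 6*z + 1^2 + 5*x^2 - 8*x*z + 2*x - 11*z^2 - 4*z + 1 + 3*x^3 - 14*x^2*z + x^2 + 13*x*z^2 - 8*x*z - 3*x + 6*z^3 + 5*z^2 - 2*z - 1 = 3*x^3 + x^2*(6 - 14*z) + x*(13*z^2 - 16*z) + 6*z^3 - 6*z^2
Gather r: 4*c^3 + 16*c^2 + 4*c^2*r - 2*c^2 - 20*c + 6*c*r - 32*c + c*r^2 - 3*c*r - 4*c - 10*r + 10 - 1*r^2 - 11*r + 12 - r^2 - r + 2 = 4*c^3 + 14*c^2 - 56*c + r^2*(c - 2) + r*(4*c^2 + 3*c - 22) + 24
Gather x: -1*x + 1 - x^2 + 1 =-x^2 - x + 2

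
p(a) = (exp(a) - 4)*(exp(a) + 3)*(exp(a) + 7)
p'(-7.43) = -0.01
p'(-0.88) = -5.60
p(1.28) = -28.20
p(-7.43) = -84.01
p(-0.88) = -90.78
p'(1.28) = 226.47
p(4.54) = 873218.33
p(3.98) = 169360.30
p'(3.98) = 493182.12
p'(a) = (exp(a) - 4)*(exp(a) + 3)*exp(a) + (exp(a) - 4)*(exp(a) + 7)*exp(a) + (exp(a) + 3)*(exp(a) + 7)*exp(a)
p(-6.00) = -84.05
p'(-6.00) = -0.05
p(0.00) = -96.00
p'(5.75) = 94225339.45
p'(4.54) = 2570799.45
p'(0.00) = -4.00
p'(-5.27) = -0.10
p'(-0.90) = -5.54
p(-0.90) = -90.67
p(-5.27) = -84.10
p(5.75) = 31601814.28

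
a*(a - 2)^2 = a^3 - 4*a^2 + 4*a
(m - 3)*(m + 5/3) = m^2 - 4*m/3 - 5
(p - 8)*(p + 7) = p^2 - p - 56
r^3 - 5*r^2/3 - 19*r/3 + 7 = (r - 3)*(r - 1)*(r + 7/3)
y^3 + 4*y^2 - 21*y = y*(y - 3)*(y + 7)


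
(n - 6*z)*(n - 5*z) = n^2 - 11*n*z + 30*z^2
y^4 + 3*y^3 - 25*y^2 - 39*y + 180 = (y - 3)^2*(y + 4)*(y + 5)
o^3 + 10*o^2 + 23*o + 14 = (o + 1)*(o + 2)*(o + 7)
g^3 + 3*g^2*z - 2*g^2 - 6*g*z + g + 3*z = (g - 1)^2*(g + 3*z)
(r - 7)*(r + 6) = r^2 - r - 42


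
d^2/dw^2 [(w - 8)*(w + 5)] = 2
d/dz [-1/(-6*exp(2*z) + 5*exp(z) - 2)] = (5 - 12*exp(z))*exp(z)/(6*exp(2*z) - 5*exp(z) + 2)^2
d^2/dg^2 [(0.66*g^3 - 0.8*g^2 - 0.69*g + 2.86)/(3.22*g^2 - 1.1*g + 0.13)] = (1.4210854715202e-14*g^5 + 1.4210854715202e-14*g^4 - 18.930944*g^3 + 179.364744*g^2 - 58.980792*g + 4.302428)/(33.386248*g^6 - 34.21572*g^5 + 15.732276*g^4 - 4.09376*g^3 + 0.635154*g^2 - 0.05577*g + 0.002197)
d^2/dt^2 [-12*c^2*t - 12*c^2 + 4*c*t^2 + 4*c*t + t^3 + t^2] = 8*c + 6*t + 2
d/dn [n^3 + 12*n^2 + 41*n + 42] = 3*n^2 + 24*n + 41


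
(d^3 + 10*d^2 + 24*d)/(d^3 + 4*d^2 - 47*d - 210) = d*(d + 4)/(d^2 - 2*d - 35)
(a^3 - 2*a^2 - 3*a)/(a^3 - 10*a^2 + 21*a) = (a + 1)/(a - 7)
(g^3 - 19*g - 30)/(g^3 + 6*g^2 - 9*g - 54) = (g^2 - 3*g - 10)/(g^2 + 3*g - 18)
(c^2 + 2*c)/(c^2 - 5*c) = (c + 2)/(c - 5)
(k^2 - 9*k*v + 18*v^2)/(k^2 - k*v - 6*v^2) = (k - 6*v)/(k + 2*v)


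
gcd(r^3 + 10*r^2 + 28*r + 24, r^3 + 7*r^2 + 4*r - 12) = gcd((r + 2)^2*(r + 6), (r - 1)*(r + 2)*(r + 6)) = r^2 + 8*r + 12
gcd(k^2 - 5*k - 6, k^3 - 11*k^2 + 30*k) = k - 6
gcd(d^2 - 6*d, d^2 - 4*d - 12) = d - 6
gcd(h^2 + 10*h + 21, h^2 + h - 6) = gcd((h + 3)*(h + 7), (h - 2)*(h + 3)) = h + 3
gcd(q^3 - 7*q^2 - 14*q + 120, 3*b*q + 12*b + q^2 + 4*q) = q + 4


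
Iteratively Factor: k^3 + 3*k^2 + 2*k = (k + 1)*(k^2 + 2*k) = k*(k + 1)*(k + 2)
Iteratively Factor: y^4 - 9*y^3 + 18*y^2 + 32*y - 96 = (y - 4)*(y^3 - 5*y^2 - 2*y + 24) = (y - 4)*(y - 3)*(y^2 - 2*y - 8) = (y - 4)*(y - 3)*(y + 2)*(y - 4)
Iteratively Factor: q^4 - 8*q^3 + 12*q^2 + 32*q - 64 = (q - 2)*(q^3 - 6*q^2 + 32) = (q - 2)*(q + 2)*(q^2 - 8*q + 16) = (q - 4)*(q - 2)*(q + 2)*(q - 4)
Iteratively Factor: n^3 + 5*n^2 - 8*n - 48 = (n + 4)*(n^2 + n - 12) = (n - 3)*(n + 4)*(n + 4)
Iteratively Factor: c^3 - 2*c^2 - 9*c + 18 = (c - 3)*(c^2 + c - 6) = (c - 3)*(c - 2)*(c + 3)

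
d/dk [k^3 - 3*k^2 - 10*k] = 3*k^2 - 6*k - 10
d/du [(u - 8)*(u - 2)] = 2*u - 10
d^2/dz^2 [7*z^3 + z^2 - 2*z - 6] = 42*z + 2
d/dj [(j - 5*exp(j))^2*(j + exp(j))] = (j - 5*exp(j))*((j - 5*exp(j))*(exp(j) + 1) - 2*(j + exp(j))*(5*exp(j) - 1))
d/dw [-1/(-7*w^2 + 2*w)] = 2*(1 - 7*w)/(w^2*(7*w - 2)^2)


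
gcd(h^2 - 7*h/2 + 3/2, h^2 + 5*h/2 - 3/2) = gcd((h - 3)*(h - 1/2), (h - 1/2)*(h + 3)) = h - 1/2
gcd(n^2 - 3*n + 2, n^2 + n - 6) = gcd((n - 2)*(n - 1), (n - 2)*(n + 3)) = n - 2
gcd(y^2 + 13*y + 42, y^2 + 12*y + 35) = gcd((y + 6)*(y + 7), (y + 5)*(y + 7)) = y + 7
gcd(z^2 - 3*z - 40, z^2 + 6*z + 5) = z + 5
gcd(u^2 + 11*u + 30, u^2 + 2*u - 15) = u + 5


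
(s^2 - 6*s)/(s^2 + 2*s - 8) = s*(s - 6)/(s^2 + 2*s - 8)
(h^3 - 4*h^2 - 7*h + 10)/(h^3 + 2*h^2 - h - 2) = (h - 5)/(h + 1)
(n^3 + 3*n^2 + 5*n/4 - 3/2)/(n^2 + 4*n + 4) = (n^2 + n - 3/4)/(n + 2)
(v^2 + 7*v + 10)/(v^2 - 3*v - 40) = (v + 2)/(v - 8)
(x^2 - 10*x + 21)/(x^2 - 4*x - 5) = (-x^2 + 10*x - 21)/(-x^2 + 4*x + 5)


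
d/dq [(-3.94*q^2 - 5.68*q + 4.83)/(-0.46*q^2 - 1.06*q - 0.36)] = (1.5636*q^2 + 7.2804*q + 7.1646)/(0.2116*q^4 + 0.9752*q^3 + 1.4548*q^2 + 0.7632*q + 0.1296)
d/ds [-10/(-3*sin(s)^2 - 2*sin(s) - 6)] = -20*(3*sin(s) + 1)*cos(s)/(3*sin(s)^2 + 2*sin(s) + 6)^2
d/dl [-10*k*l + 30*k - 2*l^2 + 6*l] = -10*k - 4*l + 6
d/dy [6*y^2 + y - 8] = 12*y + 1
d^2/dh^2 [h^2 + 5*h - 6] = 2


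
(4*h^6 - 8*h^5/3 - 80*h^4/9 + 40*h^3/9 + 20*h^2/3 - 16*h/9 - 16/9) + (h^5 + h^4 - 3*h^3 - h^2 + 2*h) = 4*h^6 - 5*h^5/3 - 71*h^4/9 + 13*h^3/9 + 17*h^2/3 + 2*h/9 - 16/9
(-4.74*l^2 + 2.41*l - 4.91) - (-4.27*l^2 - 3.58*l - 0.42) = -0.470000000000001*l^2 + 5.99*l - 4.49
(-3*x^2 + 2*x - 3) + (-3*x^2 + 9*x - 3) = -6*x^2 + 11*x - 6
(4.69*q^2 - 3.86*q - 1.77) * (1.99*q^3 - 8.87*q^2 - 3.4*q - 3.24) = 9.3331*q^5 - 49.2817*q^4 + 14.7699*q^3 + 13.6283*q^2 + 18.5244*q + 5.7348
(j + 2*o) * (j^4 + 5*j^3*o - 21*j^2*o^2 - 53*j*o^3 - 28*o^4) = j^5 + 7*j^4*o - 11*j^3*o^2 - 95*j^2*o^3 - 134*j*o^4 - 56*o^5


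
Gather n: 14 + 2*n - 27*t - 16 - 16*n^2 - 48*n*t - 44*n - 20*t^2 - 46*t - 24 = -16*n^2 + n*(-48*t - 42) - 20*t^2 - 73*t - 26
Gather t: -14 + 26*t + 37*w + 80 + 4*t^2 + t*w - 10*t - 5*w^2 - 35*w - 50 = 4*t^2 + t*(w + 16) - 5*w^2 + 2*w + 16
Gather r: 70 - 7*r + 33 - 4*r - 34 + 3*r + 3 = 72 - 8*r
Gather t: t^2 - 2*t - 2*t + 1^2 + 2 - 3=t^2 - 4*t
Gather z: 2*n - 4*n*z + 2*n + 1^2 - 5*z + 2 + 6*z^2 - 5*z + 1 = 4*n + 6*z^2 + z*(-4*n - 10) + 4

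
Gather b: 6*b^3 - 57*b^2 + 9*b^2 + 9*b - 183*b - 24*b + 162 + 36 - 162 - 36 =6*b^3 - 48*b^2 - 198*b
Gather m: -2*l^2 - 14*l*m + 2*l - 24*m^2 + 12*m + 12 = -2*l^2 + 2*l - 24*m^2 + m*(12 - 14*l) + 12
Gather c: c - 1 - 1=c - 2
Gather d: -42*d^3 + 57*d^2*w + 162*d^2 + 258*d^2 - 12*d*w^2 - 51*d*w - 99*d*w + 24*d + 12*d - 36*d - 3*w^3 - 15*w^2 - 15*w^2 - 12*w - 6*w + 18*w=-42*d^3 + d^2*(57*w + 420) + d*(-12*w^2 - 150*w) - 3*w^3 - 30*w^2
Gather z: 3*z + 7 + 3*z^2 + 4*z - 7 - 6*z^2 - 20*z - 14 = -3*z^2 - 13*z - 14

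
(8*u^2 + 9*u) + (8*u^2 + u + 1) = 16*u^2 + 10*u + 1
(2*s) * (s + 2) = 2*s^2 + 4*s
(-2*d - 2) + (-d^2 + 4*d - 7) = -d^2 + 2*d - 9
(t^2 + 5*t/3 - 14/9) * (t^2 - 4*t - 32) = t^4 - 7*t^3/3 - 362*t^2/9 - 424*t/9 + 448/9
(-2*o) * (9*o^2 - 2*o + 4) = -18*o^3 + 4*o^2 - 8*o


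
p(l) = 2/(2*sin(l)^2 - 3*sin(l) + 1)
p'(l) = 2*(-4*sin(l)*cos(l) + 3*cos(l))/(2*sin(l)^2 - 3*sin(l) + 1)^2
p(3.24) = 1.52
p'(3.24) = -3.91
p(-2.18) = 0.42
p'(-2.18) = -0.31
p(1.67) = -410.82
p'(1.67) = 8193.39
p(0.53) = -365.49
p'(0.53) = 56352.66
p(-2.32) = 0.47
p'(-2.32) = -0.44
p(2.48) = -22.67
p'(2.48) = -110.02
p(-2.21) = 0.43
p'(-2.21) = -0.34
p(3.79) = 0.56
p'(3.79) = -0.69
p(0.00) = 2.00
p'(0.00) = 6.00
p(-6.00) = 6.29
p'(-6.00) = 35.77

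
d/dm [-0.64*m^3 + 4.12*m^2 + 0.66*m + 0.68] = -1.92*m^2 + 8.24*m + 0.66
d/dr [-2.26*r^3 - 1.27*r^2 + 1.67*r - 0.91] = -6.78*r^2 - 2.54*r + 1.67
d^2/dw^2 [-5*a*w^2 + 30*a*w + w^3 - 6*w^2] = -10*a + 6*w - 12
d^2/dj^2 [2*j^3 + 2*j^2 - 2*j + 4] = 12*j + 4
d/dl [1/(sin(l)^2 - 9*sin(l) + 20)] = (9 - 2*sin(l))*cos(l)/(sin(l)^2 - 9*sin(l) + 20)^2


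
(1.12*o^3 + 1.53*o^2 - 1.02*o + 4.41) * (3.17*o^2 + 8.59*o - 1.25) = 3.5504*o^5 + 14.4709*o^4 + 8.5093*o^3 + 3.3054*o^2 + 39.1569*o - 5.5125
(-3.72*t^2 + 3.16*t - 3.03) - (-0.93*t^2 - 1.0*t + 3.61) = -2.79*t^2 + 4.16*t - 6.64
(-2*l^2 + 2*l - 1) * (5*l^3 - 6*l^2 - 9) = -10*l^5 + 22*l^4 - 17*l^3 + 24*l^2 - 18*l + 9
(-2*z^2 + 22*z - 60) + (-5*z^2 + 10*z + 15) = -7*z^2 + 32*z - 45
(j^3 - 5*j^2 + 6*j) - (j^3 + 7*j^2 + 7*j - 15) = -12*j^2 - j + 15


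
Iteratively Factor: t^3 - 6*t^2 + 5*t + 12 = (t - 4)*(t^2 - 2*t - 3) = (t - 4)*(t - 3)*(t + 1)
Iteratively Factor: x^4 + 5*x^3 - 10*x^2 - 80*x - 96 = (x + 4)*(x^3 + x^2 - 14*x - 24) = (x + 3)*(x + 4)*(x^2 - 2*x - 8) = (x + 2)*(x + 3)*(x + 4)*(x - 4)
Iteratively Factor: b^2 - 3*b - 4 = (b + 1)*(b - 4)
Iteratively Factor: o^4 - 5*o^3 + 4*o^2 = (o)*(o^3 - 5*o^2 + 4*o) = o*(o - 1)*(o^2 - 4*o) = o^2*(o - 1)*(o - 4)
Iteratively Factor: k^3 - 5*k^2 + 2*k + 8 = (k - 4)*(k^2 - k - 2) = (k - 4)*(k + 1)*(k - 2)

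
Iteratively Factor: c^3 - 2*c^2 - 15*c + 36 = (c - 3)*(c^2 + c - 12) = (c - 3)*(c + 4)*(c - 3)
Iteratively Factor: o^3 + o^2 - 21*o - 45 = (o - 5)*(o^2 + 6*o + 9) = (o - 5)*(o + 3)*(o + 3)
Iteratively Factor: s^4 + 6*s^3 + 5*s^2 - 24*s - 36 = (s + 3)*(s^3 + 3*s^2 - 4*s - 12) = (s + 2)*(s + 3)*(s^2 + s - 6) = (s + 2)*(s + 3)^2*(s - 2)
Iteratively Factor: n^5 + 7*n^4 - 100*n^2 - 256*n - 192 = (n + 3)*(n^4 + 4*n^3 - 12*n^2 - 64*n - 64) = (n + 2)*(n + 3)*(n^3 + 2*n^2 - 16*n - 32) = (n + 2)^2*(n + 3)*(n^2 - 16) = (n - 4)*(n + 2)^2*(n + 3)*(n + 4)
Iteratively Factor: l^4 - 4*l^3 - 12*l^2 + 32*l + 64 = (l + 2)*(l^3 - 6*l^2 + 32) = (l + 2)^2*(l^2 - 8*l + 16) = (l - 4)*(l + 2)^2*(l - 4)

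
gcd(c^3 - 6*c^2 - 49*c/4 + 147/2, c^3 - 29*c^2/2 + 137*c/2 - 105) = c^2 - 19*c/2 + 21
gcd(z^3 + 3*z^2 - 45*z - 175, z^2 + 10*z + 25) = z^2 + 10*z + 25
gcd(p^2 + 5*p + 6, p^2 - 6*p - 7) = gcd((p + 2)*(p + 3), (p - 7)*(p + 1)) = 1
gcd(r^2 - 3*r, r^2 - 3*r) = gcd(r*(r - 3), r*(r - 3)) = r^2 - 3*r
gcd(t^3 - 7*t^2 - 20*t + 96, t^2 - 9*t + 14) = 1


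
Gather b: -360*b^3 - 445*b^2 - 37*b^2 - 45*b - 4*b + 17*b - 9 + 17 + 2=-360*b^3 - 482*b^2 - 32*b + 10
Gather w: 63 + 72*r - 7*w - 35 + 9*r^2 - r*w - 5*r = 9*r^2 + 67*r + w*(-r - 7) + 28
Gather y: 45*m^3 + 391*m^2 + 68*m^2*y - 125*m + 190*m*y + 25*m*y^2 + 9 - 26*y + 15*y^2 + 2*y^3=45*m^3 + 391*m^2 - 125*m + 2*y^3 + y^2*(25*m + 15) + y*(68*m^2 + 190*m - 26) + 9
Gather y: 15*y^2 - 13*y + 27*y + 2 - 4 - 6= 15*y^2 + 14*y - 8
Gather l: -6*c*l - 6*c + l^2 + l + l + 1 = -6*c + l^2 + l*(2 - 6*c) + 1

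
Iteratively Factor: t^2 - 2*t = (t - 2)*(t)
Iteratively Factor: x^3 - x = (x)*(x^2 - 1) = x*(x - 1)*(x + 1)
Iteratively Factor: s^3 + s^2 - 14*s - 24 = (s + 2)*(s^2 - s - 12) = (s - 4)*(s + 2)*(s + 3)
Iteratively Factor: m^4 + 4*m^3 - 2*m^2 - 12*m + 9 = (m - 1)*(m^3 + 5*m^2 + 3*m - 9) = (m - 1)^2*(m^2 + 6*m + 9) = (m - 1)^2*(m + 3)*(m + 3)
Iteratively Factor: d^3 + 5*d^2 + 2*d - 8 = (d + 4)*(d^2 + d - 2) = (d + 2)*(d + 4)*(d - 1)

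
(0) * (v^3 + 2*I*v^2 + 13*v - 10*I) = 0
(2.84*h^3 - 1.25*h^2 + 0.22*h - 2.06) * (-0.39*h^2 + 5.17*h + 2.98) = -1.1076*h^5 + 15.1703*h^4 + 1.9149*h^3 - 1.7842*h^2 - 9.9946*h - 6.1388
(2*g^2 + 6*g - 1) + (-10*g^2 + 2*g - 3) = -8*g^2 + 8*g - 4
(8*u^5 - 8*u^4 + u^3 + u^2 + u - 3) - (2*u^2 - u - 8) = 8*u^5 - 8*u^4 + u^3 - u^2 + 2*u + 5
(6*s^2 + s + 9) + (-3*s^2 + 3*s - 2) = 3*s^2 + 4*s + 7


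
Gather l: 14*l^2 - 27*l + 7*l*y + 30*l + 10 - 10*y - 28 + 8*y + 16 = 14*l^2 + l*(7*y + 3) - 2*y - 2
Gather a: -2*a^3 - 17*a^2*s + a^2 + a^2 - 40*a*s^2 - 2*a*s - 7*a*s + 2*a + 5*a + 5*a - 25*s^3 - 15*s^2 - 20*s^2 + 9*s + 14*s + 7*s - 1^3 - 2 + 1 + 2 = -2*a^3 + a^2*(2 - 17*s) + a*(-40*s^2 - 9*s + 12) - 25*s^3 - 35*s^2 + 30*s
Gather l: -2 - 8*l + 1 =-8*l - 1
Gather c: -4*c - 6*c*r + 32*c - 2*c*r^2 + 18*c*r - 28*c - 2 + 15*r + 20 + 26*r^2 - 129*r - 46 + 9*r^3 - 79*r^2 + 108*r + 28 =c*(-2*r^2 + 12*r) + 9*r^3 - 53*r^2 - 6*r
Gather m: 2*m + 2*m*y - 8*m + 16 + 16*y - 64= m*(2*y - 6) + 16*y - 48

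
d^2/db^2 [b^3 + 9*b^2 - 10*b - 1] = 6*b + 18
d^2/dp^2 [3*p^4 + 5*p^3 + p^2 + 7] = 36*p^2 + 30*p + 2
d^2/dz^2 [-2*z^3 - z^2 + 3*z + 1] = -12*z - 2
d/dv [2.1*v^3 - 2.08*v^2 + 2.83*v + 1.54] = 6.3*v^2 - 4.16*v + 2.83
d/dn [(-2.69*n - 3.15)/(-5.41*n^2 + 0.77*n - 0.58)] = (-14.5529*n^2 - 34.083*n + 3.9857)/(29.2681*n^4 - 8.3314*n^3 + 6.8685*n^2 - 0.8932*n + 0.3364)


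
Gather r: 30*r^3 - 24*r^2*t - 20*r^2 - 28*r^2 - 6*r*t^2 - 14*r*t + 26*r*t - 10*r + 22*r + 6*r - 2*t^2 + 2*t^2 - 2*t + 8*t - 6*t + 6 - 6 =30*r^3 + r^2*(-24*t - 48) + r*(-6*t^2 + 12*t + 18)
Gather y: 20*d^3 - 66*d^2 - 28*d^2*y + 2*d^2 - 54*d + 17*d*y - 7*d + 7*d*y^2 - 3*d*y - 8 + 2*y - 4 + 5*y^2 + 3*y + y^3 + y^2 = 20*d^3 - 64*d^2 - 61*d + y^3 + y^2*(7*d + 6) + y*(-28*d^2 + 14*d + 5) - 12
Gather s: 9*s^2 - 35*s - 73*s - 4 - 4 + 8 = 9*s^2 - 108*s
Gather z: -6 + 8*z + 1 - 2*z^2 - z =-2*z^2 + 7*z - 5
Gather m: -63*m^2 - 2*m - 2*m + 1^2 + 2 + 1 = -63*m^2 - 4*m + 4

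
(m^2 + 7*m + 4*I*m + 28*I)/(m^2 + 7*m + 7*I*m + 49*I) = (m + 4*I)/(m + 7*I)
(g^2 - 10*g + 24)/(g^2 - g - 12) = (g - 6)/(g + 3)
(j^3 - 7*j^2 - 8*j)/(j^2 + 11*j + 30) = j*(j^2 - 7*j - 8)/(j^2 + 11*j + 30)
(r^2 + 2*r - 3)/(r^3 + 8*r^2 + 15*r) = (r - 1)/(r*(r + 5))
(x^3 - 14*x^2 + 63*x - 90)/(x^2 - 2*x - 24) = (x^2 - 8*x + 15)/(x + 4)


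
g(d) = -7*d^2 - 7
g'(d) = -14*d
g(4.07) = -122.95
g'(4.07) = -56.98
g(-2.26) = -42.75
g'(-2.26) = 31.64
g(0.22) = -7.34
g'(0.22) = -3.08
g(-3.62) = -98.73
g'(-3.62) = 50.68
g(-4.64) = -157.71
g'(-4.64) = 64.96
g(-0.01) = -7.00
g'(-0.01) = 0.14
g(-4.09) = -124.10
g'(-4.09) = 57.26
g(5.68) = -232.84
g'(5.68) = -79.52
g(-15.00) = -1582.00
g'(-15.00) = 210.00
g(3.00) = -70.00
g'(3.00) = -42.00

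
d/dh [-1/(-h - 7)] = -1/(h + 7)^2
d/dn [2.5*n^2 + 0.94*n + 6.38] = 5.0*n + 0.94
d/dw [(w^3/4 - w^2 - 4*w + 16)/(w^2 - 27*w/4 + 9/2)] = 2*(2*w^4 - 27*w^3 + 113*w^2 - 328*w + 720)/(16*w^4 - 216*w^3 + 873*w^2 - 972*w + 324)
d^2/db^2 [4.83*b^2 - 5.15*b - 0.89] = 9.66000000000000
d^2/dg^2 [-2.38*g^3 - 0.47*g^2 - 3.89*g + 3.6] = -14.28*g - 0.94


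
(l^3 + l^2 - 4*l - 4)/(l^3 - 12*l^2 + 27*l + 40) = (l^2 - 4)/(l^2 - 13*l + 40)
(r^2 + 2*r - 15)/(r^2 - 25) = (r - 3)/(r - 5)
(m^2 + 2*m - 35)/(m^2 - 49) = (m - 5)/(m - 7)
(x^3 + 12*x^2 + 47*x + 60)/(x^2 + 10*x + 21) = (x^2 + 9*x + 20)/(x + 7)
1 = 1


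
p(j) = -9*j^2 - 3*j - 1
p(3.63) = -130.48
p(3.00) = -91.00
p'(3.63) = -68.34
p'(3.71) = -69.78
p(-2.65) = -56.25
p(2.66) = -72.66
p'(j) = -18*j - 3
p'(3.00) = -57.00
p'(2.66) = -50.88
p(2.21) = -51.59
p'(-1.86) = 30.48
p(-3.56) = -104.38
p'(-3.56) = 61.08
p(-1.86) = -26.56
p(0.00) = -1.00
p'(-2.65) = 44.70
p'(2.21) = -42.78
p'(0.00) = -3.00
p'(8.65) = -158.70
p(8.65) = -700.35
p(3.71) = -136.01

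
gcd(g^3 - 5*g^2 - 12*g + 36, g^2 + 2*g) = 1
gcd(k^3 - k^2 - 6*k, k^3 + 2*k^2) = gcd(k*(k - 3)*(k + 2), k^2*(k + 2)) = k^2 + 2*k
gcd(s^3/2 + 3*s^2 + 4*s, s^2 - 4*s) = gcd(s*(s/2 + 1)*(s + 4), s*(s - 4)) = s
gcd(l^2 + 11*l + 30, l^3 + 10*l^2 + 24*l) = l + 6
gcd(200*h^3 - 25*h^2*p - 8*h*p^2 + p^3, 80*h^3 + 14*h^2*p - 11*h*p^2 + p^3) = 40*h^2 - 13*h*p + p^2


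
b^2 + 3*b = b*(b + 3)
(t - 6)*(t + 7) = t^2 + t - 42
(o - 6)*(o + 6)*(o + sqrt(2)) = o^3 + sqrt(2)*o^2 - 36*o - 36*sqrt(2)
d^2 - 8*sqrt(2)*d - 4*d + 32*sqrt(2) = (d - 4)*(d - 8*sqrt(2))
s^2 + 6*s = s*(s + 6)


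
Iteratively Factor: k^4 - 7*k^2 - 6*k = (k + 2)*(k^3 - 2*k^2 - 3*k) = (k - 3)*(k + 2)*(k^2 + k) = k*(k - 3)*(k + 2)*(k + 1)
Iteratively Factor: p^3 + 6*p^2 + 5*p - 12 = (p + 4)*(p^2 + 2*p - 3) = (p - 1)*(p + 4)*(p + 3)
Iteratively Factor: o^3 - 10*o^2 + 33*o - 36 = (o - 3)*(o^2 - 7*o + 12) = (o - 4)*(o - 3)*(o - 3)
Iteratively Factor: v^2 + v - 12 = (v - 3)*(v + 4)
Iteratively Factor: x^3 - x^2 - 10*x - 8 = (x + 2)*(x^2 - 3*x - 4) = (x + 1)*(x + 2)*(x - 4)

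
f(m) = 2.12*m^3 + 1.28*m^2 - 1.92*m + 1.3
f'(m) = 6.36*m^2 + 2.56*m - 1.92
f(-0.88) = 2.54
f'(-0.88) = 0.75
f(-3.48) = -65.86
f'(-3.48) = 66.19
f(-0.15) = 1.61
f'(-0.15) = -2.16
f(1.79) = 14.12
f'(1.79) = 23.04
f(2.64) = 44.16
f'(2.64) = 49.17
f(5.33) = 348.44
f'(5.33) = 192.41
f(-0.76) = 2.57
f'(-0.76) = -0.19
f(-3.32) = -55.80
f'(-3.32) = 59.68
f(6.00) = 493.78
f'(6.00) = 242.40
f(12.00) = 3825.94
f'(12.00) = 944.64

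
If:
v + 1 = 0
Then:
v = -1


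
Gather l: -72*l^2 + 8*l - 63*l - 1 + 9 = -72*l^2 - 55*l + 8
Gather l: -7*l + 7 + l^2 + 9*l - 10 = l^2 + 2*l - 3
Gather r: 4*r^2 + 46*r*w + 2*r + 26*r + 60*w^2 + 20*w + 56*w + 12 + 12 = 4*r^2 + r*(46*w + 28) + 60*w^2 + 76*w + 24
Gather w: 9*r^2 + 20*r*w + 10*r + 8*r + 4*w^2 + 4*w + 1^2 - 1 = 9*r^2 + 18*r + 4*w^2 + w*(20*r + 4)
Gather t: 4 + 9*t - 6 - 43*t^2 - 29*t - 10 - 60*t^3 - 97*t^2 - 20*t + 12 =-60*t^3 - 140*t^2 - 40*t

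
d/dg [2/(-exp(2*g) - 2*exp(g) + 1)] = 4*(exp(g) + 1)*exp(g)/(exp(2*g) + 2*exp(g) - 1)^2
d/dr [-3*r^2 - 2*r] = -6*r - 2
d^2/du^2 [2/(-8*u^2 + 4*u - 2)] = 8*(4*u^2 - 2*u - (4*u - 1)^2 + 1)/(4*u^2 - 2*u + 1)^3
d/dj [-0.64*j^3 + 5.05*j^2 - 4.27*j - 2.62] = -1.92*j^2 + 10.1*j - 4.27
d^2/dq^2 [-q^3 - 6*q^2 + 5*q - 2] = -6*q - 12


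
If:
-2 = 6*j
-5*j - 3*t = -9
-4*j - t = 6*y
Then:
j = -1/3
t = 32/9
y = -10/27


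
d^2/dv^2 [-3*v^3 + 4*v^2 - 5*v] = 8 - 18*v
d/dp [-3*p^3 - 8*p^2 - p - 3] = -9*p^2 - 16*p - 1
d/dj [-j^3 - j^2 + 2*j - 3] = -3*j^2 - 2*j + 2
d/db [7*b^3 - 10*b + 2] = 21*b^2 - 10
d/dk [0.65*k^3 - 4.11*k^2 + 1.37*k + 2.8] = 1.95*k^2 - 8.22*k + 1.37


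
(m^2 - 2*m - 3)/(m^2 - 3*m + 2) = (m^2 - 2*m - 3)/(m^2 - 3*m + 2)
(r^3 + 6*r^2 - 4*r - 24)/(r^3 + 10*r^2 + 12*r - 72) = (r + 2)/(r + 6)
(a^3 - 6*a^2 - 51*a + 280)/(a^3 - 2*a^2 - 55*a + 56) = (a - 5)/(a - 1)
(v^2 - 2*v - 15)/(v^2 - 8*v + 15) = (v + 3)/(v - 3)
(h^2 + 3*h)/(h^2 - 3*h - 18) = h/(h - 6)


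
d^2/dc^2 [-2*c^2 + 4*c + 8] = -4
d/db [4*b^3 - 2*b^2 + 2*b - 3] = 12*b^2 - 4*b + 2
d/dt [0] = 0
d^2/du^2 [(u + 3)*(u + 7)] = 2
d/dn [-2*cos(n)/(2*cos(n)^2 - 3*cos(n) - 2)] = 4*(sin(n)^2 - 2)*sin(n)/((cos(n) - 2)^2*(2*cos(n) + 1)^2)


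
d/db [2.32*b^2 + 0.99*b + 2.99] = 4.64*b + 0.99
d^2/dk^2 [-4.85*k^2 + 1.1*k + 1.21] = -9.70000000000000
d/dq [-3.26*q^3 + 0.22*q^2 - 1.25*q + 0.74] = -9.78*q^2 + 0.44*q - 1.25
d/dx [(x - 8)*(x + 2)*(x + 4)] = 3*x^2 - 4*x - 40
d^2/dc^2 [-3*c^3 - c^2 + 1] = -18*c - 2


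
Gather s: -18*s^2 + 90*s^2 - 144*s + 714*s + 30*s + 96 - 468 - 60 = 72*s^2 + 600*s - 432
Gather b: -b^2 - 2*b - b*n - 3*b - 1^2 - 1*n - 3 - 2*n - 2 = -b^2 + b*(-n - 5) - 3*n - 6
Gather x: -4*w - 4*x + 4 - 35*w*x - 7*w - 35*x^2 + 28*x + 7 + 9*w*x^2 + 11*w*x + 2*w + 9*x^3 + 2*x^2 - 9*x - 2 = -9*w + 9*x^3 + x^2*(9*w - 33) + x*(15 - 24*w) + 9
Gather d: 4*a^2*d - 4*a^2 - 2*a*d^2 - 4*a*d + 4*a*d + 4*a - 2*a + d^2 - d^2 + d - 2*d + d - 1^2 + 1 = 4*a^2*d - 4*a^2 - 2*a*d^2 + 2*a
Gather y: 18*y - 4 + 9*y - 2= 27*y - 6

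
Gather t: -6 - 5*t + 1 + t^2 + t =t^2 - 4*t - 5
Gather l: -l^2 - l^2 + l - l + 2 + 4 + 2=8 - 2*l^2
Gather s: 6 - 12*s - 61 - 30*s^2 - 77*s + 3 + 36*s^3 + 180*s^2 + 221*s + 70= 36*s^3 + 150*s^2 + 132*s + 18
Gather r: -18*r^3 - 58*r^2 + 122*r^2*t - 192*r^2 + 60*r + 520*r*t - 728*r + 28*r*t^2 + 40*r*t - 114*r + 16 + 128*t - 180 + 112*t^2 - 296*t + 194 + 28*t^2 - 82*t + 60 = -18*r^3 + r^2*(122*t - 250) + r*(28*t^2 + 560*t - 782) + 140*t^2 - 250*t + 90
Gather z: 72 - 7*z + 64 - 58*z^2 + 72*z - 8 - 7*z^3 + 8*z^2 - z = -7*z^3 - 50*z^2 + 64*z + 128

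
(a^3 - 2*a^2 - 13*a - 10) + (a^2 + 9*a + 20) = a^3 - a^2 - 4*a + 10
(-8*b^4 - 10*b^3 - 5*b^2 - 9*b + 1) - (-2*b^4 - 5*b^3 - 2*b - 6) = -6*b^4 - 5*b^3 - 5*b^2 - 7*b + 7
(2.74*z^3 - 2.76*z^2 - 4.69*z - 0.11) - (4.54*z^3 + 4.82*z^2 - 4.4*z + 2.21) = -1.8*z^3 - 7.58*z^2 - 0.29*z - 2.32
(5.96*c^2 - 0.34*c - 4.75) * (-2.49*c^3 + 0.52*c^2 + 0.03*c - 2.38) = -14.8404*c^5 + 3.9458*c^4 + 11.8295*c^3 - 16.665*c^2 + 0.6667*c + 11.305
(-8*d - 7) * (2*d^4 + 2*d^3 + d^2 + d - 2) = -16*d^5 - 30*d^4 - 22*d^3 - 15*d^2 + 9*d + 14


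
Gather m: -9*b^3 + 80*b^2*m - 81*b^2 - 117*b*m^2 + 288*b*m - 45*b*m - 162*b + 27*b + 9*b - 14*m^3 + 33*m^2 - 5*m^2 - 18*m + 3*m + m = -9*b^3 - 81*b^2 - 126*b - 14*m^3 + m^2*(28 - 117*b) + m*(80*b^2 + 243*b - 14)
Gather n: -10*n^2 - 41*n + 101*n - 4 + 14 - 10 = -10*n^2 + 60*n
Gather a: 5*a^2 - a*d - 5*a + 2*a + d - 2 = 5*a^2 + a*(-d - 3) + d - 2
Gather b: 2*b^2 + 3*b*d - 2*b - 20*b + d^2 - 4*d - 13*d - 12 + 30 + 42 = 2*b^2 + b*(3*d - 22) + d^2 - 17*d + 60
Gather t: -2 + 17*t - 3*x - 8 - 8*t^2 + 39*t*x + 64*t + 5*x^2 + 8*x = -8*t^2 + t*(39*x + 81) + 5*x^2 + 5*x - 10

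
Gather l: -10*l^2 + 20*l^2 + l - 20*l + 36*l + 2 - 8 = 10*l^2 + 17*l - 6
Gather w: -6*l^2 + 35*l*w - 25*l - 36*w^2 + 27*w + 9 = -6*l^2 - 25*l - 36*w^2 + w*(35*l + 27) + 9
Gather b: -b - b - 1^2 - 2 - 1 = -2*b - 4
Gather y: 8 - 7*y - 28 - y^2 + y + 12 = -y^2 - 6*y - 8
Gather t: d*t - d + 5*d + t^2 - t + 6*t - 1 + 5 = 4*d + t^2 + t*(d + 5) + 4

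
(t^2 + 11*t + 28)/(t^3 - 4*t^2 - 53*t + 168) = (t + 4)/(t^2 - 11*t + 24)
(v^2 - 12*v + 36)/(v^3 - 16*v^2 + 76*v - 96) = (v - 6)/(v^2 - 10*v + 16)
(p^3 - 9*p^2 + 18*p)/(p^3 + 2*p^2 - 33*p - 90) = p*(p - 3)/(p^2 + 8*p + 15)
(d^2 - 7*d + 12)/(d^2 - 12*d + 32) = (d - 3)/(d - 8)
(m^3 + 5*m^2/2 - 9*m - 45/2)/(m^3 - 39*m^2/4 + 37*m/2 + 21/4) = 2*(2*m^2 + 11*m + 15)/(4*m^2 - 27*m - 7)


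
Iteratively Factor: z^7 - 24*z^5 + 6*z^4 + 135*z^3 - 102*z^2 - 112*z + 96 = (z - 1)*(z^6 + z^5 - 23*z^4 - 17*z^3 + 118*z^2 + 16*z - 96) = (z - 4)*(z - 1)*(z^5 + 5*z^4 - 3*z^3 - 29*z^2 + 2*z + 24) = (z - 4)*(z - 1)*(z + 4)*(z^4 + z^3 - 7*z^2 - z + 6) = (z - 4)*(z - 1)*(z + 3)*(z + 4)*(z^3 - 2*z^2 - z + 2) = (z - 4)*(z - 1)*(z + 1)*(z + 3)*(z + 4)*(z^2 - 3*z + 2) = (z - 4)*(z - 2)*(z - 1)*(z + 1)*(z + 3)*(z + 4)*(z - 1)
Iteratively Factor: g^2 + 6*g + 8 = (g + 2)*(g + 4)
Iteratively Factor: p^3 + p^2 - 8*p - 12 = (p + 2)*(p^2 - p - 6) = (p - 3)*(p + 2)*(p + 2)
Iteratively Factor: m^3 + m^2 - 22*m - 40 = (m - 5)*(m^2 + 6*m + 8) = (m - 5)*(m + 4)*(m + 2)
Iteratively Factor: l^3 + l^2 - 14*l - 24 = (l + 2)*(l^2 - l - 12) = (l - 4)*(l + 2)*(l + 3)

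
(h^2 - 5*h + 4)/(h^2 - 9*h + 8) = (h - 4)/(h - 8)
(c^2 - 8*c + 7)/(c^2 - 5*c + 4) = (c - 7)/(c - 4)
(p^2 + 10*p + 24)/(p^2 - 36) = (p + 4)/(p - 6)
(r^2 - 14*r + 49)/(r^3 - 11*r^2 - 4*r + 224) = (r - 7)/(r^2 - 4*r - 32)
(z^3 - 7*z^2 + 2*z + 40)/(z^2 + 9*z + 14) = (z^2 - 9*z + 20)/(z + 7)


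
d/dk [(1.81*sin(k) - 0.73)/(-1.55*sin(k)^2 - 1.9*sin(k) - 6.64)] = (2.8055*sin(k)^2 - 2.263*sin(k) - 13.4054)*cos(k)/(2.4025*sin(k)^4 + 5.89*sin(k)^3 + 24.194*sin(k)^2 + 25.232*sin(k) + 44.0896)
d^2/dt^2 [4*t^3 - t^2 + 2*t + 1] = 24*t - 2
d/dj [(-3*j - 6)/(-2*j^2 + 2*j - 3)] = 3*(-2*j^2 - 8*j + 7)/(4*j^4 - 8*j^3 + 16*j^2 - 12*j + 9)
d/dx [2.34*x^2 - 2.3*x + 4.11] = 4.68*x - 2.3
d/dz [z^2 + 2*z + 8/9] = 2*z + 2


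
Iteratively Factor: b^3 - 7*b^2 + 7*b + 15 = (b - 3)*(b^2 - 4*b - 5) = (b - 5)*(b - 3)*(b + 1)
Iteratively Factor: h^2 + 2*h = (h + 2)*(h)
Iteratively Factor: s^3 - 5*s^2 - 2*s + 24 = (s - 3)*(s^2 - 2*s - 8) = (s - 3)*(s + 2)*(s - 4)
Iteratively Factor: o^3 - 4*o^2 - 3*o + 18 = (o - 3)*(o^2 - o - 6) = (o - 3)^2*(o + 2)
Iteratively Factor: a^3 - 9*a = (a - 3)*(a^2 + 3*a) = (a - 3)*(a + 3)*(a)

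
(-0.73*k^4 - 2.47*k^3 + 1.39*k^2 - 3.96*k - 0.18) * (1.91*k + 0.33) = -1.3943*k^5 - 4.9586*k^4 + 1.8398*k^3 - 7.1049*k^2 - 1.6506*k - 0.0594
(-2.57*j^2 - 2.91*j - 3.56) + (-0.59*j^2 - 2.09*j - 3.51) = -3.16*j^2 - 5.0*j - 7.07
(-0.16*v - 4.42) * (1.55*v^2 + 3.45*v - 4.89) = -0.248*v^3 - 7.403*v^2 - 14.4666*v + 21.6138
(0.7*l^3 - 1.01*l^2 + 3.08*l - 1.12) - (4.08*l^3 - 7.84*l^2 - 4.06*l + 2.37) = -3.38*l^3 + 6.83*l^2 + 7.14*l - 3.49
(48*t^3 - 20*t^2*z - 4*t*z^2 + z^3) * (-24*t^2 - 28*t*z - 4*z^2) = -1152*t^5 - 864*t^4*z + 464*t^3*z^2 + 168*t^2*z^3 - 12*t*z^4 - 4*z^5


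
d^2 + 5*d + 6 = (d + 2)*(d + 3)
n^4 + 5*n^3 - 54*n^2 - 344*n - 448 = (n - 8)*(n + 2)*(n + 4)*(n + 7)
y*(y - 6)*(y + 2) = y^3 - 4*y^2 - 12*y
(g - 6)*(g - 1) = g^2 - 7*g + 6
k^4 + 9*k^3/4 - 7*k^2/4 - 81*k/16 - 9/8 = (k - 3/2)*(k + 1/4)*(k + 3/2)*(k + 2)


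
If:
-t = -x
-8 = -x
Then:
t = 8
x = 8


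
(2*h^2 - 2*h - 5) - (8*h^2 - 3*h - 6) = -6*h^2 + h + 1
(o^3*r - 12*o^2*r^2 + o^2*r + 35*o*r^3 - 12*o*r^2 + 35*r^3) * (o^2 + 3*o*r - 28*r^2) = o^5*r - 9*o^4*r^2 + o^4*r - 29*o^3*r^3 - 9*o^3*r^2 + 441*o^2*r^4 - 29*o^2*r^3 - 980*o*r^5 + 441*o*r^4 - 980*r^5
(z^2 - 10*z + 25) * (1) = z^2 - 10*z + 25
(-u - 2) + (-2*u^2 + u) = -2*u^2 - 2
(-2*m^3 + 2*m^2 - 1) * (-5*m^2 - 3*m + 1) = 10*m^5 - 4*m^4 - 8*m^3 + 7*m^2 + 3*m - 1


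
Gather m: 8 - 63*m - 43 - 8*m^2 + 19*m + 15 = -8*m^2 - 44*m - 20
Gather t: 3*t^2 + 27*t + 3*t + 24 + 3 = 3*t^2 + 30*t + 27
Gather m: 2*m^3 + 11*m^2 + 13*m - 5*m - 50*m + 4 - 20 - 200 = 2*m^3 + 11*m^2 - 42*m - 216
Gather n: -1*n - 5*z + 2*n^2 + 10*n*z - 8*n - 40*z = 2*n^2 + n*(10*z - 9) - 45*z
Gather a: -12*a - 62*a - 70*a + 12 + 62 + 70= 144 - 144*a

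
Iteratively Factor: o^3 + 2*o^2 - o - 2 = (o + 1)*(o^2 + o - 2) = (o + 1)*(o + 2)*(o - 1)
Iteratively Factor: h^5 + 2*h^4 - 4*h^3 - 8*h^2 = (h)*(h^4 + 2*h^3 - 4*h^2 - 8*h) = h^2*(h^3 + 2*h^2 - 4*h - 8) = h^2*(h + 2)*(h^2 - 4) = h^2*(h + 2)^2*(h - 2)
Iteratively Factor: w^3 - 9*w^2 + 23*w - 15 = (w - 3)*(w^2 - 6*w + 5) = (w - 3)*(w - 1)*(w - 5)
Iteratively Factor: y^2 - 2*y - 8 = (y - 4)*(y + 2)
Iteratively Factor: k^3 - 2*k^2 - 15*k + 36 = (k - 3)*(k^2 + k - 12) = (k - 3)*(k + 4)*(k - 3)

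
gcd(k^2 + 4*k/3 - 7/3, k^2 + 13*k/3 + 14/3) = k + 7/3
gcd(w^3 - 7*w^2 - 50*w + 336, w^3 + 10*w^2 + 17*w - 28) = w + 7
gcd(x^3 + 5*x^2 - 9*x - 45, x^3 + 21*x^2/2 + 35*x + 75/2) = x^2 + 8*x + 15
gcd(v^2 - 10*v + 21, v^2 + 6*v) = 1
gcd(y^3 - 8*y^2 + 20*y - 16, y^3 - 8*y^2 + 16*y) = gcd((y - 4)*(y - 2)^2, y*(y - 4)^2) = y - 4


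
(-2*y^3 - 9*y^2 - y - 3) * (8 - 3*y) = 6*y^4 + 11*y^3 - 69*y^2 + y - 24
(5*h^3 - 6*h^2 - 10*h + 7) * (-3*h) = -15*h^4 + 18*h^3 + 30*h^2 - 21*h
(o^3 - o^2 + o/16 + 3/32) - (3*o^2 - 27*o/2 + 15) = o^3 - 4*o^2 + 217*o/16 - 477/32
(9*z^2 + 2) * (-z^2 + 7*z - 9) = -9*z^4 + 63*z^3 - 83*z^2 + 14*z - 18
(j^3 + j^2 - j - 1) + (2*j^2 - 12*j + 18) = j^3 + 3*j^2 - 13*j + 17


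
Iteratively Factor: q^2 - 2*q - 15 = (q + 3)*(q - 5)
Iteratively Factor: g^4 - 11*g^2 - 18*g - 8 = (g - 4)*(g^3 + 4*g^2 + 5*g + 2) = (g - 4)*(g + 1)*(g^2 + 3*g + 2) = (g - 4)*(g + 1)*(g + 2)*(g + 1)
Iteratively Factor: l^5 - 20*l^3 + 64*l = (l - 2)*(l^4 + 2*l^3 - 16*l^2 - 32*l) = (l - 4)*(l - 2)*(l^3 + 6*l^2 + 8*l) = l*(l - 4)*(l - 2)*(l^2 + 6*l + 8) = l*(l - 4)*(l - 2)*(l + 2)*(l + 4)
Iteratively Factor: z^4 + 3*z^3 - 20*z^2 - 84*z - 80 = (z + 4)*(z^3 - z^2 - 16*z - 20) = (z - 5)*(z + 4)*(z^2 + 4*z + 4) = (z - 5)*(z + 2)*(z + 4)*(z + 2)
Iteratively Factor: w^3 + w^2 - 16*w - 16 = (w - 4)*(w^2 + 5*w + 4) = (w - 4)*(w + 4)*(w + 1)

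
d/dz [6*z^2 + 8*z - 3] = 12*z + 8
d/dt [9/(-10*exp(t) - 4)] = 45*exp(t)/(2*(5*exp(t) + 2)^2)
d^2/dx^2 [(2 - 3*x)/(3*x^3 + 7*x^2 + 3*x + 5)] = 2*(-81*x^5 - 81*x^4 + 216*x^3 + 618*x^2 + 351*x - 7)/(27*x^9 + 189*x^8 + 522*x^7 + 856*x^6 + 1152*x^5 + 1194*x^4 + 882*x^3 + 660*x^2 + 225*x + 125)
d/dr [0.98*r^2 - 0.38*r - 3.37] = 1.96*r - 0.38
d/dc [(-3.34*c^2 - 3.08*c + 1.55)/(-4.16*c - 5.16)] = (13.8944*c^2 + 34.4688*c + 22.3408)/(17.3056*c^2 + 42.9312*c + 26.6256)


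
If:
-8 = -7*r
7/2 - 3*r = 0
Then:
No Solution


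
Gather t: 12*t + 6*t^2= 6*t^2 + 12*t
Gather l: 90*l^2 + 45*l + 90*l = 90*l^2 + 135*l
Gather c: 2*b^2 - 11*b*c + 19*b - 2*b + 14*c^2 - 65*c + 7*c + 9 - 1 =2*b^2 + 17*b + 14*c^2 + c*(-11*b - 58) + 8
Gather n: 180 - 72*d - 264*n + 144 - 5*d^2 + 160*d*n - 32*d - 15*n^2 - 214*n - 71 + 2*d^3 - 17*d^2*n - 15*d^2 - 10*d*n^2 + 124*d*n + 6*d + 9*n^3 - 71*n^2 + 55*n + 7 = 2*d^3 - 20*d^2 - 98*d + 9*n^3 + n^2*(-10*d - 86) + n*(-17*d^2 + 284*d - 423) + 260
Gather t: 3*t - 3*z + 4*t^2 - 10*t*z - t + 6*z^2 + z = 4*t^2 + t*(2 - 10*z) + 6*z^2 - 2*z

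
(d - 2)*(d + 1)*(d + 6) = d^3 + 5*d^2 - 8*d - 12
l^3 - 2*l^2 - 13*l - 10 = (l - 5)*(l + 1)*(l + 2)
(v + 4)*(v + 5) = v^2 + 9*v + 20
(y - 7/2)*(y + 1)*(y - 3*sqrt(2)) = y^3 - 3*sqrt(2)*y^2 - 5*y^2/2 - 7*y/2 + 15*sqrt(2)*y/2 + 21*sqrt(2)/2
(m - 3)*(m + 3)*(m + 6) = m^3 + 6*m^2 - 9*m - 54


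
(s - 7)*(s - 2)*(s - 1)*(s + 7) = s^4 - 3*s^3 - 47*s^2 + 147*s - 98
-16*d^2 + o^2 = (-4*d + o)*(4*d + o)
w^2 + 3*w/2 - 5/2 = (w - 1)*(w + 5/2)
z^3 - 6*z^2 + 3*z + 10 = (z - 5)*(z - 2)*(z + 1)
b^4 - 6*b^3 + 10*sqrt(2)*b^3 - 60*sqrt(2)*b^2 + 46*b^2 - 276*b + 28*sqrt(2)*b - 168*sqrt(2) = (b - 6)*(b + sqrt(2))*(b + 2*sqrt(2))*(b + 7*sqrt(2))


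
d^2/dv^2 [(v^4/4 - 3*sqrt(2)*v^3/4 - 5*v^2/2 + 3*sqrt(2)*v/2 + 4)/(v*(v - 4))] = (v^6 - 12*v^5 + 48*v^4 - 42*sqrt(2)*v^3 - 40*v^3 + 48*v^2 - 192*v + 256)/(2*v^3*(v^3 - 12*v^2 + 48*v - 64))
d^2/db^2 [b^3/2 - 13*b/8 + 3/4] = 3*b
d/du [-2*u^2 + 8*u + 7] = 8 - 4*u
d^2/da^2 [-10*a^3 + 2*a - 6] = -60*a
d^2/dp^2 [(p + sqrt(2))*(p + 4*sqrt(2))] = 2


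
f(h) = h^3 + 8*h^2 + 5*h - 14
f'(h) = 3*h^2 + 16*h + 5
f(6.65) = 667.11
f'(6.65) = 244.07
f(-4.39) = 33.62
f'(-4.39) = -7.42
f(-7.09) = -3.71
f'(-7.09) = 42.36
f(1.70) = 22.53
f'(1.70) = 40.87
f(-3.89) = 28.74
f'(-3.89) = -11.84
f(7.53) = 904.21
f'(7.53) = 295.58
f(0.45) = -10.04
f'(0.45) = 12.81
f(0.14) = -13.14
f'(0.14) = 7.30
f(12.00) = 2926.00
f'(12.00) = 629.00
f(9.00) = 1408.00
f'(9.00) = 392.00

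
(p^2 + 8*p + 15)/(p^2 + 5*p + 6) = (p + 5)/(p + 2)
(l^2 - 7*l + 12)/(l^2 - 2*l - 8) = (l - 3)/(l + 2)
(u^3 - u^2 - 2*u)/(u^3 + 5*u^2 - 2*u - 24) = u*(u + 1)/(u^2 + 7*u + 12)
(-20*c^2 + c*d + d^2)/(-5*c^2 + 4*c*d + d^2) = (4*c - d)/(c - d)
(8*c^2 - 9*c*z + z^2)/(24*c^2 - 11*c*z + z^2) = (-c + z)/(-3*c + z)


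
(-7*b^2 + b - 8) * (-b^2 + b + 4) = 7*b^4 - 8*b^3 - 19*b^2 - 4*b - 32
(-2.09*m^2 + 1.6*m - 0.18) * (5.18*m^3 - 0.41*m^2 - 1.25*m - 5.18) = -10.8262*m^5 + 9.1449*m^4 + 1.0241*m^3 + 8.9*m^2 - 8.063*m + 0.9324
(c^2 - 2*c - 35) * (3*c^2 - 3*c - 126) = 3*c^4 - 9*c^3 - 225*c^2 + 357*c + 4410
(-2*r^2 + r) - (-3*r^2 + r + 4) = r^2 - 4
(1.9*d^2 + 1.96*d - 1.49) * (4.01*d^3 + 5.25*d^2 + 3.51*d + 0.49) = 7.619*d^5 + 17.8346*d^4 + 10.9841*d^3 - 0.0119000000000008*d^2 - 4.2695*d - 0.7301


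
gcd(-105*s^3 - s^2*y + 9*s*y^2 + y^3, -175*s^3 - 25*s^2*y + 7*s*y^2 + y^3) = 35*s^2 + 12*s*y + y^2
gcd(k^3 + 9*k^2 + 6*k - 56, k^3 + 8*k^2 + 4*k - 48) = k^2 + 2*k - 8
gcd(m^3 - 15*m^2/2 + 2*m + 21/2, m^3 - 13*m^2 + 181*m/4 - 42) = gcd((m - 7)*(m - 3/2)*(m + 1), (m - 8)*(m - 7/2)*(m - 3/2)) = m - 3/2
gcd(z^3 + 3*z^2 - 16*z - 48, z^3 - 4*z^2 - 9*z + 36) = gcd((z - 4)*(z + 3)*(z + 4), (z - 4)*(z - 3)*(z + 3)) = z^2 - z - 12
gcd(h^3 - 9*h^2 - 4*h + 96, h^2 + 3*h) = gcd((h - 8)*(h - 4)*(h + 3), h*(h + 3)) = h + 3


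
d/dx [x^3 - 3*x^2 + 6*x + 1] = 3*x^2 - 6*x + 6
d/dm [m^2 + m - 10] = 2*m + 1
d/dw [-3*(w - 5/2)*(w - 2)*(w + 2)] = -9*w^2 + 15*w + 12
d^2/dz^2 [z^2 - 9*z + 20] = 2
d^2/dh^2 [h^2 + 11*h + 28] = 2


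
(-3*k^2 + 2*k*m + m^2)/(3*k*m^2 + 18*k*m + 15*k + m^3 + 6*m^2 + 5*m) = (-k + m)/(m^2 + 6*m + 5)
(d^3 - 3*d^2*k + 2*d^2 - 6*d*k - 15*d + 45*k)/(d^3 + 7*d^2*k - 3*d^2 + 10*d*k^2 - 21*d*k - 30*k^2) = (d^2 - 3*d*k + 5*d - 15*k)/(d^2 + 7*d*k + 10*k^2)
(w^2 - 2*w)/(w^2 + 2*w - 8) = w/(w + 4)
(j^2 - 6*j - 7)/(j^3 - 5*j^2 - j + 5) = (j - 7)/(j^2 - 6*j + 5)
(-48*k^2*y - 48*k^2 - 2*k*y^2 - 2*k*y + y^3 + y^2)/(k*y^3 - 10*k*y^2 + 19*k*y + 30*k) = (-48*k^2 - 2*k*y + y^2)/(k*(y^2 - 11*y + 30))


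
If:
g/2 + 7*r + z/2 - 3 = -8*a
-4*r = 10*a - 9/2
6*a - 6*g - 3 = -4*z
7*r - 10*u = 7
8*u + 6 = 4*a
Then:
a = 67/180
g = -1033/900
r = 7/36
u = -203/360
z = -153/100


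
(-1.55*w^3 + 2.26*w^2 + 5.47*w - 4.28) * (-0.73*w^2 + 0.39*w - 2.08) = 1.1315*w^5 - 2.2543*w^4 + 0.112300000000001*w^3 + 0.5569*w^2 - 13.0468*w + 8.9024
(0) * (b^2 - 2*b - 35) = 0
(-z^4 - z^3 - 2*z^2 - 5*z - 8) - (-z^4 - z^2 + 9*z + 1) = -z^3 - z^2 - 14*z - 9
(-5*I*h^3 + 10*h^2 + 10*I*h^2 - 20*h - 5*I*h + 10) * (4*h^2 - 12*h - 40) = -20*I*h^5 + 40*h^4 + 100*I*h^4 - 200*h^3 + 60*I*h^3 - 120*h^2 - 340*I*h^2 + 680*h + 200*I*h - 400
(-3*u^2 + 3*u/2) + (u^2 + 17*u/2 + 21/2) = -2*u^2 + 10*u + 21/2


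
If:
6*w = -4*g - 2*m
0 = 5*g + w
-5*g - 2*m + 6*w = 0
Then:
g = 0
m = 0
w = 0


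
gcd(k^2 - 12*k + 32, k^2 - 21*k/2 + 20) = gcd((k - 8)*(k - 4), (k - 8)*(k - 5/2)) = k - 8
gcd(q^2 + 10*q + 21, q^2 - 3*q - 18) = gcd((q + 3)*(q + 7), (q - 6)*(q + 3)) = q + 3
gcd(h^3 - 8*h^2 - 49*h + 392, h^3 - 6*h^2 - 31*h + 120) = h - 8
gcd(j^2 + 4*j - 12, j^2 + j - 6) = j - 2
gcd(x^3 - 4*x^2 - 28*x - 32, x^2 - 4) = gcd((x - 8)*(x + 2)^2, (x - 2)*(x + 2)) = x + 2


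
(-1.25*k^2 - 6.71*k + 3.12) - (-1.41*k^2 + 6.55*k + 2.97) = 0.16*k^2 - 13.26*k + 0.15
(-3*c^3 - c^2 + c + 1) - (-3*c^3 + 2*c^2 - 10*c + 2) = -3*c^2 + 11*c - 1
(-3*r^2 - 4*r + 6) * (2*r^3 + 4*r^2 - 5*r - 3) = -6*r^5 - 20*r^4 + 11*r^3 + 53*r^2 - 18*r - 18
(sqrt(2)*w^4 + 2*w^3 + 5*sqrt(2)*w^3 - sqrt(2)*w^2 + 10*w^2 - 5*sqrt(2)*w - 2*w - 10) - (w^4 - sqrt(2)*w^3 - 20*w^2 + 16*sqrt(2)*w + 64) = -w^4 + sqrt(2)*w^4 + 2*w^3 + 6*sqrt(2)*w^3 - sqrt(2)*w^2 + 30*w^2 - 21*sqrt(2)*w - 2*w - 74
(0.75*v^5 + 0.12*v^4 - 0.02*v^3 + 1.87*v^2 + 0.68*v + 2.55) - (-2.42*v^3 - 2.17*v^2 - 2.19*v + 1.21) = 0.75*v^5 + 0.12*v^4 + 2.4*v^3 + 4.04*v^2 + 2.87*v + 1.34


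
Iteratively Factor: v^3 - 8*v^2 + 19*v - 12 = (v - 1)*(v^2 - 7*v + 12) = (v - 3)*(v - 1)*(v - 4)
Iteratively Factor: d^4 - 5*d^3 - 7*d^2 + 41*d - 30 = (d + 3)*(d^3 - 8*d^2 + 17*d - 10) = (d - 2)*(d + 3)*(d^2 - 6*d + 5) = (d - 2)*(d - 1)*(d + 3)*(d - 5)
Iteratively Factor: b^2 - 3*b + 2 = (b - 1)*(b - 2)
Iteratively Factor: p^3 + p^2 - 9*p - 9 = (p + 3)*(p^2 - 2*p - 3) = (p + 1)*(p + 3)*(p - 3)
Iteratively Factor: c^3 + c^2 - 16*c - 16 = (c + 1)*(c^2 - 16) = (c - 4)*(c + 1)*(c + 4)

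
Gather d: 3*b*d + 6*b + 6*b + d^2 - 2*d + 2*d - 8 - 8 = 3*b*d + 12*b + d^2 - 16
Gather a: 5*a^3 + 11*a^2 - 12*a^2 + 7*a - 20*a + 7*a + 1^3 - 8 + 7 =5*a^3 - a^2 - 6*a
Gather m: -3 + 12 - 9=0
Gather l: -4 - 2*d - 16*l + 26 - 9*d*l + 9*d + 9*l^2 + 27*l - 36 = 7*d + 9*l^2 + l*(11 - 9*d) - 14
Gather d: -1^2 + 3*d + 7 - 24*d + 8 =14 - 21*d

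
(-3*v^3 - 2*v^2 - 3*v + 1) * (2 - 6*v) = 18*v^4 + 6*v^3 + 14*v^2 - 12*v + 2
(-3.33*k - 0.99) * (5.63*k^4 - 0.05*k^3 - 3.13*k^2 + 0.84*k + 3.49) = -18.7479*k^5 - 5.4072*k^4 + 10.4724*k^3 + 0.3015*k^2 - 12.4533*k - 3.4551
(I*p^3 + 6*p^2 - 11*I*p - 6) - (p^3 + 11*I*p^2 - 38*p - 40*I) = -p^3 + I*p^3 + 6*p^2 - 11*I*p^2 + 38*p - 11*I*p - 6 + 40*I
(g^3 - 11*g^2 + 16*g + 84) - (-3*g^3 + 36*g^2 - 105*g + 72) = 4*g^3 - 47*g^2 + 121*g + 12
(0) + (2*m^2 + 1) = 2*m^2 + 1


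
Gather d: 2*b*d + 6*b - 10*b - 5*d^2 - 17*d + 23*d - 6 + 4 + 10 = -4*b - 5*d^2 + d*(2*b + 6) + 8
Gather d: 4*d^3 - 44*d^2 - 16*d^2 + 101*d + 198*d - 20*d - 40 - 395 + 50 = 4*d^3 - 60*d^2 + 279*d - 385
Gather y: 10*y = 10*y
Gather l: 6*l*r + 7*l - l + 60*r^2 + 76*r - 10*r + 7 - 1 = l*(6*r + 6) + 60*r^2 + 66*r + 6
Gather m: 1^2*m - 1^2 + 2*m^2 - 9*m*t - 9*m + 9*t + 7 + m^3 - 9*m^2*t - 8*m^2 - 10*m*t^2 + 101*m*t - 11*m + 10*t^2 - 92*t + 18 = m^3 + m^2*(-9*t - 6) + m*(-10*t^2 + 92*t - 19) + 10*t^2 - 83*t + 24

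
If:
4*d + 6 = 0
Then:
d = -3/2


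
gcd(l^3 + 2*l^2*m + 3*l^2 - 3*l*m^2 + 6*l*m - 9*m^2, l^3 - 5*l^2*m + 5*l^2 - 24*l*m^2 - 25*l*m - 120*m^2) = l + 3*m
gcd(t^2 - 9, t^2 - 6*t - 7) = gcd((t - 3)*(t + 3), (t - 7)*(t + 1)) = 1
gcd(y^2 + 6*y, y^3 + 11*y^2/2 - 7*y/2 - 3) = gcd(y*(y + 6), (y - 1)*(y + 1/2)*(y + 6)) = y + 6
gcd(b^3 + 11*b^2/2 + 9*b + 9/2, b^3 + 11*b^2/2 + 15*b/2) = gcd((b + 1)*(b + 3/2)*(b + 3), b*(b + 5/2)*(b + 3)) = b + 3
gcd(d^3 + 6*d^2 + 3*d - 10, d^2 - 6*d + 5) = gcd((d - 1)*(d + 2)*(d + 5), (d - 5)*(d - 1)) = d - 1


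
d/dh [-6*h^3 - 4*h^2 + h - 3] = -18*h^2 - 8*h + 1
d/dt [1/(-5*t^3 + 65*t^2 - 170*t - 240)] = (3*t^2 - 26*t + 34)/(5*(t^3 - 13*t^2 + 34*t + 48)^2)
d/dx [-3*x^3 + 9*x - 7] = 9 - 9*x^2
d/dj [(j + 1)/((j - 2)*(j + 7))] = (-j^2 - 2*j - 19)/(j^4 + 10*j^3 - 3*j^2 - 140*j + 196)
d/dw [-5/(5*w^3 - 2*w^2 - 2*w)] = 5*(15*w^2 - 4*w - 2)/(w^2*(-5*w^2 + 2*w + 2)^2)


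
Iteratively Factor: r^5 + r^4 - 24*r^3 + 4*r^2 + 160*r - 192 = (r - 2)*(r^4 + 3*r^3 - 18*r^2 - 32*r + 96) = (r - 2)*(r + 4)*(r^3 - r^2 - 14*r + 24) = (r - 3)*(r - 2)*(r + 4)*(r^2 + 2*r - 8) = (r - 3)*(r - 2)*(r + 4)^2*(r - 2)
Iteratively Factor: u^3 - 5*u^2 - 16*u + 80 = (u - 4)*(u^2 - u - 20) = (u - 4)*(u + 4)*(u - 5)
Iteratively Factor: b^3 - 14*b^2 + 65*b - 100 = (b - 5)*(b^2 - 9*b + 20) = (b - 5)*(b - 4)*(b - 5)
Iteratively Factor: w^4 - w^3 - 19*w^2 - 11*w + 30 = (w - 5)*(w^3 + 4*w^2 + w - 6) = (w - 5)*(w + 3)*(w^2 + w - 2) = (w - 5)*(w + 2)*(w + 3)*(w - 1)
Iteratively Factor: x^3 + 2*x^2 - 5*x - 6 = (x - 2)*(x^2 + 4*x + 3) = (x - 2)*(x + 1)*(x + 3)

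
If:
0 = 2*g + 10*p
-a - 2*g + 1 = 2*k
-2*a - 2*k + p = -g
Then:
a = -14*p - 1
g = -5*p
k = 12*p + 1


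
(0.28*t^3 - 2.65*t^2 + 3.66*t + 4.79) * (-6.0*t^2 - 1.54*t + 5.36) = -1.68*t^5 + 15.4688*t^4 - 16.3782*t^3 - 48.5804*t^2 + 12.241*t + 25.6744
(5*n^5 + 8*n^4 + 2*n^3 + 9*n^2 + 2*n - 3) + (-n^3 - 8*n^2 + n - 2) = 5*n^5 + 8*n^4 + n^3 + n^2 + 3*n - 5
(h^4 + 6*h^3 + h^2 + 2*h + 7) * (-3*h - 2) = -3*h^5 - 20*h^4 - 15*h^3 - 8*h^2 - 25*h - 14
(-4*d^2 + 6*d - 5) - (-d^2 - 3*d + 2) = -3*d^2 + 9*d - 7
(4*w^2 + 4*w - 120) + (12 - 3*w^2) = w^2 + 4*w - 108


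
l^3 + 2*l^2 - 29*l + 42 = (l - 3)*(l - 2)*(l + 7)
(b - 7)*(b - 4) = b^2 - 11*b + 28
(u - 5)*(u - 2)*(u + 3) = u^3 - 4*u^2 - 11*u + 30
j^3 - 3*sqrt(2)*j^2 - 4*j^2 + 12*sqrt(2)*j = j*(j - 4)*(j - 3*sqrt(2))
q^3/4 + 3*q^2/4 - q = q*(q/4 + 1)*(q - 1)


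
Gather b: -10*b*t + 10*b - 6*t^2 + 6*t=b*(10 - 10*t) - 6*t^2 + 6*t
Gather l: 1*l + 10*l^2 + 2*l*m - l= 10*l^2 + 2*l*m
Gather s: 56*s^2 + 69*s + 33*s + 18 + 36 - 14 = 56*s^2 + 102*s + 40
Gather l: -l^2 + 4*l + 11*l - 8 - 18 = -l^2 + 15*l - 26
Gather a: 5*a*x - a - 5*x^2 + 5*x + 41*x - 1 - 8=a*(5*x - 1) - 5*x^2 + 46*x - 9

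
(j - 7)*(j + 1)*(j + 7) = j^3 + j^2 - 49*j - 49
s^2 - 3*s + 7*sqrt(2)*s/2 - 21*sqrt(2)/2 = (s - 3)*(s + 7*sqrt(2)/2)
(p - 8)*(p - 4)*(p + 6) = p^3 - 6*p^2 - 40*p + 192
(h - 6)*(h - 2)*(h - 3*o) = h^3 - 3*h^2*o - 8*h^2 + 24*h*o + 12*h - 36*o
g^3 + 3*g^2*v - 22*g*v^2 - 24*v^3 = (g - 4*v)*(g + v)*(g + 6*v)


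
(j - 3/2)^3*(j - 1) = j^4 - 11*j^3/2 + 45*j^2/4 - 81*j/8 + 27/8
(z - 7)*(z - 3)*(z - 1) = z^3 - 11*z^2 + 31*z - 21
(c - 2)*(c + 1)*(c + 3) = c^3 + 2*c^2 - 5*c - 6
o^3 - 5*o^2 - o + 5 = (o - 5)*(o - 1)*(o + 1)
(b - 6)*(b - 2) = b^2 - 8*b + 12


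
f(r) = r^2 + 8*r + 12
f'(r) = 2*r + 8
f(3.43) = 51.20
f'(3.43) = 14.86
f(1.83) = 29.99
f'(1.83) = 11.66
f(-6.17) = 0.71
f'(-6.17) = -4.34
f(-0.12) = 11.05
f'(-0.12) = 7.76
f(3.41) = 50.91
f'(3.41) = 14.82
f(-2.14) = -0.54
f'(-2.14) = 3.72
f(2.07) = 32.84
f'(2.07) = 12.14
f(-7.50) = 8.25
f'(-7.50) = -7.00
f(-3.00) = -3.00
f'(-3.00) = 2.00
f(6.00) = 96.00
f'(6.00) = 20.00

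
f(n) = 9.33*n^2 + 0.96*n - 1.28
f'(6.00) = 112.92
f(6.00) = 340.36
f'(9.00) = 168.90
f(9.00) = 763.09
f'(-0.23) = -3.33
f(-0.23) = -1.01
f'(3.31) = 62.72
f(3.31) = 104.12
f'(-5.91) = -109.32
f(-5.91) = 318.93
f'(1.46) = 28.20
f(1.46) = 20.01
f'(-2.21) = -40.28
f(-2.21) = 42.17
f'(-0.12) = -1.28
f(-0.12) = -1.26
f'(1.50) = 28.95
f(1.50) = 21.15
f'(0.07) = 2.27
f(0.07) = -1.17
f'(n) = 18.66*n + 0.96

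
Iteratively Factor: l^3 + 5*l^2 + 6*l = (l)*(l^2 + 5*l + 6) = l*(l + 3)*(l + 2)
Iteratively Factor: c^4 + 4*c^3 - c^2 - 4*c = (c)*(c^3 + 4*c^2 - c - 4) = c*(c - 1)*(c^2 + 5*c + 4) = c*(c - 1)*(c + 1)*(c + 4)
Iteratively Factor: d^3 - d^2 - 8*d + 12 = (d + 3)*(d^2 - 4*d + 4) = (d - 2)*(d + 3)*(d - 2)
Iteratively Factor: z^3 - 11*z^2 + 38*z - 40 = (z - 2)*(z^2 - 9*z + 20) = (z - 4)*(z - 2)*(z - 5)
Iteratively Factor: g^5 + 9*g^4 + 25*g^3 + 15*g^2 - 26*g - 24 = (g + 3)*(g^4 + 6*g^3 + 7*g^2 - 6*g - 8) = (g + 2)*(g + 3)*(g^3 + 4*g^2 - g - 4) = (g - 1)*(g + 2)*(g + 3)*(g^2 + 5*g + 4) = (g - 1)*(g + 2)*(g + 3)*(g + 4)*(g + 1)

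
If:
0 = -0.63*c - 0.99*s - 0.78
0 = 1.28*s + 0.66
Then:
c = -0.43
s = -0.52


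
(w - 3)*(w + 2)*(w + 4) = w^3 + 3*w^2 - 10*w - 24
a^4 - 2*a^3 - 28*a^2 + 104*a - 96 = (a - 4)*(a - 2)^2*(a + 6)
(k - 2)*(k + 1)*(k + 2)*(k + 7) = k^4 + 8*k^3 + 3*k^2 - 32*k - 28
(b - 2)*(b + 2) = b^2 - 4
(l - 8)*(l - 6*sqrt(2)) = l^2 - 6*sqrt(2)*l - 8*l + 48*sqrt(2)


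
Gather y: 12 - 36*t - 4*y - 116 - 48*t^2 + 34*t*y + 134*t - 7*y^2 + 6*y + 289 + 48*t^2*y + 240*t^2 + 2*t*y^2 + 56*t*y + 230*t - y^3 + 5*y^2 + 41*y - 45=192*t^2 + 328*t - y^3 + y^2*(2*t - 2) + y*(48*t^2 + 90*t + 43) + 140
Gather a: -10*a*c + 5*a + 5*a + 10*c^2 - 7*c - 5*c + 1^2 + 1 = a*(10 - 10*c) + 10*c^2 - 12*c + 2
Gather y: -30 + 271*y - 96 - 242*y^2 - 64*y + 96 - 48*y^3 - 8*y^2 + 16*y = -48*y^3 - 250*y^2 + 223*y - 30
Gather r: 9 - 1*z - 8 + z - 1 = 0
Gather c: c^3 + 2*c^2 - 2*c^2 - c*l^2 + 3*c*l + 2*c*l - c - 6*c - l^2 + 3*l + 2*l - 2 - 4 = c^3 + c*(-l^2 + 5*l - 7) - l^2 + 5*l - 6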